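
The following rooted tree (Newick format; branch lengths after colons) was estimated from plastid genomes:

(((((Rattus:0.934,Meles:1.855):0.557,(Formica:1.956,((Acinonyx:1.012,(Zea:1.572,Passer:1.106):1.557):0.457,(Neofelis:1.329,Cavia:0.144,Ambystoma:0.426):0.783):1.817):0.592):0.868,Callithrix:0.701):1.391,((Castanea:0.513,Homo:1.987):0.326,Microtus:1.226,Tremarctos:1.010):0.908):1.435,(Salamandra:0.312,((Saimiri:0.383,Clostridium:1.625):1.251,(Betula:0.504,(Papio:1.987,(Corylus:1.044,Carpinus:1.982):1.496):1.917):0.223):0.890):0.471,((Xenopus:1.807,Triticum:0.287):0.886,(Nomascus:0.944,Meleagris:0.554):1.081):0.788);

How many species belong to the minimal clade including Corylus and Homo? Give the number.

25

The MRCA of Corylus and Homo is the root, so the clade is the entire tree.
That clade contains 25 terminal taxa: Acinonyx, Ambystoma, Betula, Callithrix, Carpinus, Castanea, Cavia, Clostridium, Corylus, Formica, Homo, Meleagris, Meles, Microtus, Neofelis, Nomascus, Papio, Passer, Rattus, Saimiri, Salamandra, Tremarctos, Triticum, Xenopus, Zea.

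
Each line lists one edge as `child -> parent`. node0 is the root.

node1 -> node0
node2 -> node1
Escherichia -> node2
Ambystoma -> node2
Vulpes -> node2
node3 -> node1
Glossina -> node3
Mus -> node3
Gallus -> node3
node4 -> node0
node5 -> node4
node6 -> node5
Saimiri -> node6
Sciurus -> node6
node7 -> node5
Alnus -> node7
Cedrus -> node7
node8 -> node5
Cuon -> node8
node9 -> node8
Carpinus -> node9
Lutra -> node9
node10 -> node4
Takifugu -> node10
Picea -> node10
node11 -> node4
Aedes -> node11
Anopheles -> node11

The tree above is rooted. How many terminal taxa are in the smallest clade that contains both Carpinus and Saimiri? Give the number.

The MRCA of Carpinus and Saimiri is the node subtending ((Saimiri,Sciurus),(Alnus,Cedrus),(Cuon,(Carpinus,Lutra))).
That clade contains 7 terminal taxa: Alnus, Carpinus, Cedrus, Cuon, Lutra, Saimiri, Sciurus.

7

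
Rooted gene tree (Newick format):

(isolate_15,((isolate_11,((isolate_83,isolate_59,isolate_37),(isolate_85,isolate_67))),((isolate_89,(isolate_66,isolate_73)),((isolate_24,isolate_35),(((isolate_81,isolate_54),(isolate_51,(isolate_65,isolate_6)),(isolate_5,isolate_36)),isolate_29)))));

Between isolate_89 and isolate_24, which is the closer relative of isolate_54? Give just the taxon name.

isolate_24

The MRCA of isolate_54 and isolate_24 subtends ((isolate_24,isolate_35),(((isolate_81,isolate_54),(isolate_51,(isolate_65,isolate_6)),(isolate_5,isolate_36)),isolate_29)) (10 taxa).
The MRCA of isolate_54 and isolate_89 subtends ((isolate_89,(isolate_66,isolate_73)),((isolate_24,isolate_35),(((isolate_81,isolate_54),(isolate_51,(isolate_65,isolate_6)),(isolate_5,isolate_36)),isolate_29))) (13 taxa).
The first is nested inside the second, so isolate_54 shares a more recent common ancestor with isolate_24.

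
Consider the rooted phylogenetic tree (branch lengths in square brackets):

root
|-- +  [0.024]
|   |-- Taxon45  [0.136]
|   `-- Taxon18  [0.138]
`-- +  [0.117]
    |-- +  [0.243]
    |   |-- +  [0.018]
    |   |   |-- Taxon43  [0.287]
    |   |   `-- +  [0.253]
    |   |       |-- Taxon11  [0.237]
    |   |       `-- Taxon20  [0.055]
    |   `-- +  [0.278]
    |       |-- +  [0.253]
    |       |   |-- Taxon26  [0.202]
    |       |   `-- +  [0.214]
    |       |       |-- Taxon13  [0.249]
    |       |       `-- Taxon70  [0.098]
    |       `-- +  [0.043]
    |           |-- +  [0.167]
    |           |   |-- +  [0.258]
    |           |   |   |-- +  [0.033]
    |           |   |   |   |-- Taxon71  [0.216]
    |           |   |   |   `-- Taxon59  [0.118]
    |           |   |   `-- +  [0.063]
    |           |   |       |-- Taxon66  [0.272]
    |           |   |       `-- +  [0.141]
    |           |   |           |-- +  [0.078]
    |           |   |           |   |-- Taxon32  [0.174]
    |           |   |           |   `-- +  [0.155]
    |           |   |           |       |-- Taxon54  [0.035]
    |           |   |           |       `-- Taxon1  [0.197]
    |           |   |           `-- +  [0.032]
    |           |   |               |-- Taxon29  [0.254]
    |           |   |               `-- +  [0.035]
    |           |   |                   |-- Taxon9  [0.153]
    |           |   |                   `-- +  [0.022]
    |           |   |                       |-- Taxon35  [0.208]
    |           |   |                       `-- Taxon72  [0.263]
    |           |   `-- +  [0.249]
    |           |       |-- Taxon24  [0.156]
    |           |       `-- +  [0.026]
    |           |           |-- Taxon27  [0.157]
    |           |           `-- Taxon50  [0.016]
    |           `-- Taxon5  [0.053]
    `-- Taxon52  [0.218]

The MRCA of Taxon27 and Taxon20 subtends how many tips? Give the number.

20

The MRCA of Taxon27 and Taxon20 is the node subtending ((Taxon43,(Taxon11,Taxon20)),((Taxon26,(Taxon13,Taxon70)),((((Taxon71,Taxon59),(Taxon66,((Taxon32,(Taxon54,Taxon1)),(Taxon29,(Taxon9,(Taxon35,Taxon72)))))),(Taxon24,(Taxon27,Taxon50))),Taxon5))).
That clade contains 20 terminal taxa: Taxon1, Taxon11, Taxon13, Taxon20, Taxon24, Taxon26, Taxon27, Taxon29, Taxon32, Taxon35, Taxon43, Taxon5, Taxon50, Taxon54, Taxon59, Taxon66, Taxon70, Taxon71, Taxon72, Taxon9.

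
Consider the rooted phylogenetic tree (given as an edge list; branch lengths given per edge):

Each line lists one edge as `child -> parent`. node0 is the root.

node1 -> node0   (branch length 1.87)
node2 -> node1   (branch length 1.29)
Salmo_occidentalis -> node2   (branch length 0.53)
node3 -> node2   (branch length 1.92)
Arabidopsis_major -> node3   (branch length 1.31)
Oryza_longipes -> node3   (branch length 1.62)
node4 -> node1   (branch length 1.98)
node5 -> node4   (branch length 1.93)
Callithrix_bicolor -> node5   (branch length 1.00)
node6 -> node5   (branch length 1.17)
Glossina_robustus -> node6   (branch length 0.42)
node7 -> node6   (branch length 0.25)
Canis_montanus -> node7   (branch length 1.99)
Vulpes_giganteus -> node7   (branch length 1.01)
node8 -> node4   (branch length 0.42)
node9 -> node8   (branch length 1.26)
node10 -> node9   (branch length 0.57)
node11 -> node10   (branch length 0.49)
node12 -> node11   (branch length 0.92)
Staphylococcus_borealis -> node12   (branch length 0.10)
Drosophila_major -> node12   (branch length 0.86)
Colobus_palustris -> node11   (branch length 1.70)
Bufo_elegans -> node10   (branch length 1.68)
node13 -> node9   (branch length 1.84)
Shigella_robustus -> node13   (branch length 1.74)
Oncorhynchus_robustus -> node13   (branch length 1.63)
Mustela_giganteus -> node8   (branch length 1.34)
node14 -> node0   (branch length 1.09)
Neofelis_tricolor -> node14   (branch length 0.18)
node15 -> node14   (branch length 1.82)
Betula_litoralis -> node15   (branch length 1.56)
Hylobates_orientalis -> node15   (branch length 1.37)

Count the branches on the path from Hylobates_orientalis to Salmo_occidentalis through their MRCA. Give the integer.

The MRCA of Hylobates_orientalis and Salmo_occidentalis is the root of the tree.
From Hylobates_orientalis up to that node: 3 branches. From Salmo_occidentalis up to the same node: 3 branches. Total: 3 + 3 = 6.

6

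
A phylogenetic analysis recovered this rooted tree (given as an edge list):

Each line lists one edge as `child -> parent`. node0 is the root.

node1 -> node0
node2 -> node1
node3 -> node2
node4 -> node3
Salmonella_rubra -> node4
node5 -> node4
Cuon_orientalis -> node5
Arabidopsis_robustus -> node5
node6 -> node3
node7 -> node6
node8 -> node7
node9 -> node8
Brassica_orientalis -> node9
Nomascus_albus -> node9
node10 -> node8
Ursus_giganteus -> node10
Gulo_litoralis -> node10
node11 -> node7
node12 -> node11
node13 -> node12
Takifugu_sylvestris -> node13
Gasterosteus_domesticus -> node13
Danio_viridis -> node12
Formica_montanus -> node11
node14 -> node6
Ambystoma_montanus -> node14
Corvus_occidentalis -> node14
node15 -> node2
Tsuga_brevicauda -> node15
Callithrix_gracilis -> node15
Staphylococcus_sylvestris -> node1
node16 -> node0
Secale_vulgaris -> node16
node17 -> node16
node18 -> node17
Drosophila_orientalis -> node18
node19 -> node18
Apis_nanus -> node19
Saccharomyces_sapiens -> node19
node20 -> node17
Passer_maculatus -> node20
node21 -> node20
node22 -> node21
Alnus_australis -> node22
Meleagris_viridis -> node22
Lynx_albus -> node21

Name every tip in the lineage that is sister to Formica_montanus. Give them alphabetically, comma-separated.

Danio_viridis, Gasterosteus_domesticus, Takifugu_sylvestris

Formica_montanus attaches to the tree at the node subtending (((Takifugu_sylvestris,Gasterosteus_domesticus),Danio_viridis),Formica_montanus).
The other lineage descending from that same node — the sister group — is ((Takifugu_sylvestris,Gasterosteus_domesticus),Danio_viridis); its 3 tips in alphabetical order are the answer.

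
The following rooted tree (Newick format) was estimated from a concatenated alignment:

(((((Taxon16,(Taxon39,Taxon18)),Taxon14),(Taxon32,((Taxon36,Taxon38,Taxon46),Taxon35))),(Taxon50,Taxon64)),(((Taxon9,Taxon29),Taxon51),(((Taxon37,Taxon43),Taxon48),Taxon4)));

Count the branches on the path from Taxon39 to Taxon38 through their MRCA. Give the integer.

8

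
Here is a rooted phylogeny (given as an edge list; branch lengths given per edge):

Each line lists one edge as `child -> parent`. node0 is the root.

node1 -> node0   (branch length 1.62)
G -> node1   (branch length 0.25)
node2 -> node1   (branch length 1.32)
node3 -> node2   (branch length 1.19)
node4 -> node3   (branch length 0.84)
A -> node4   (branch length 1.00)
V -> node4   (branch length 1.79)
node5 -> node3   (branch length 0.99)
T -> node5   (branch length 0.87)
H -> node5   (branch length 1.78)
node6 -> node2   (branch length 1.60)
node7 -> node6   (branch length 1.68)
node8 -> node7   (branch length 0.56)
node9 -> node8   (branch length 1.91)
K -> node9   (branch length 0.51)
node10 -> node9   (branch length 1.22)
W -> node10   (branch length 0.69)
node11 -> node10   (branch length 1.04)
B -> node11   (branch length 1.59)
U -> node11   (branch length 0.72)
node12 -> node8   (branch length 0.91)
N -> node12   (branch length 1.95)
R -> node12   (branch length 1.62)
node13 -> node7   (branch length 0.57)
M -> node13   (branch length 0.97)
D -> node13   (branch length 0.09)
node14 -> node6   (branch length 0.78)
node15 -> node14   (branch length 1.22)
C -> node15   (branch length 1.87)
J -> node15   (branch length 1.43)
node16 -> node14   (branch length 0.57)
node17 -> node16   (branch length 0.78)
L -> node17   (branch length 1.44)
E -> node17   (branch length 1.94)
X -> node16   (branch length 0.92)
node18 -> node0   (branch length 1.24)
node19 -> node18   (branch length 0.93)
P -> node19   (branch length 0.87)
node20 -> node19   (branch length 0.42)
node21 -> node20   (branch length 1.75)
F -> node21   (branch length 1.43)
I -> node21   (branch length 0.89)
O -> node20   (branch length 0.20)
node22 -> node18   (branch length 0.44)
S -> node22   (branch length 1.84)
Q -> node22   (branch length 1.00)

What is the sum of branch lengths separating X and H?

7.83

The path runs X → … → MRCA → … → H; the MRCA is the node subtending (((A,V),(T,H)),((((K,(W,(B,U))),(N,R)),(M,D)),((C,J),((L,E),X)))).
Branch lengths along that path: 0.92 + 0.57 + 0.78 + 1.60 + 1.19 + 0.99 + 1.78 = 7.83.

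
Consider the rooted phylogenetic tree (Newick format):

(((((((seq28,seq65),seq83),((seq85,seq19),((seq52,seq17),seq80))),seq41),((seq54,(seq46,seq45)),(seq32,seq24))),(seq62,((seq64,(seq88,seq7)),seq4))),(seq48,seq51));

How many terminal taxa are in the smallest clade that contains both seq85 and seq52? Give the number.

5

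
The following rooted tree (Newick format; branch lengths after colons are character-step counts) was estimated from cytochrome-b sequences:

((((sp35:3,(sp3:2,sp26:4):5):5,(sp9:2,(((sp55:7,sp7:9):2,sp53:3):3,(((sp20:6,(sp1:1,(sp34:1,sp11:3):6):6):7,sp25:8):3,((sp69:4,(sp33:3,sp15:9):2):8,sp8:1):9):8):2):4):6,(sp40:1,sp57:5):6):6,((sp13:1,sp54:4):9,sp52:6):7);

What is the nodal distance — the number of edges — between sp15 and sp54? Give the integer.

12

The MRCA of sp15 and sp54 is the root of the tree.
From sp15 up to that node: 9 branches. From sp54 up to the same node: 3 branches. Total: 9 + 3 = 12.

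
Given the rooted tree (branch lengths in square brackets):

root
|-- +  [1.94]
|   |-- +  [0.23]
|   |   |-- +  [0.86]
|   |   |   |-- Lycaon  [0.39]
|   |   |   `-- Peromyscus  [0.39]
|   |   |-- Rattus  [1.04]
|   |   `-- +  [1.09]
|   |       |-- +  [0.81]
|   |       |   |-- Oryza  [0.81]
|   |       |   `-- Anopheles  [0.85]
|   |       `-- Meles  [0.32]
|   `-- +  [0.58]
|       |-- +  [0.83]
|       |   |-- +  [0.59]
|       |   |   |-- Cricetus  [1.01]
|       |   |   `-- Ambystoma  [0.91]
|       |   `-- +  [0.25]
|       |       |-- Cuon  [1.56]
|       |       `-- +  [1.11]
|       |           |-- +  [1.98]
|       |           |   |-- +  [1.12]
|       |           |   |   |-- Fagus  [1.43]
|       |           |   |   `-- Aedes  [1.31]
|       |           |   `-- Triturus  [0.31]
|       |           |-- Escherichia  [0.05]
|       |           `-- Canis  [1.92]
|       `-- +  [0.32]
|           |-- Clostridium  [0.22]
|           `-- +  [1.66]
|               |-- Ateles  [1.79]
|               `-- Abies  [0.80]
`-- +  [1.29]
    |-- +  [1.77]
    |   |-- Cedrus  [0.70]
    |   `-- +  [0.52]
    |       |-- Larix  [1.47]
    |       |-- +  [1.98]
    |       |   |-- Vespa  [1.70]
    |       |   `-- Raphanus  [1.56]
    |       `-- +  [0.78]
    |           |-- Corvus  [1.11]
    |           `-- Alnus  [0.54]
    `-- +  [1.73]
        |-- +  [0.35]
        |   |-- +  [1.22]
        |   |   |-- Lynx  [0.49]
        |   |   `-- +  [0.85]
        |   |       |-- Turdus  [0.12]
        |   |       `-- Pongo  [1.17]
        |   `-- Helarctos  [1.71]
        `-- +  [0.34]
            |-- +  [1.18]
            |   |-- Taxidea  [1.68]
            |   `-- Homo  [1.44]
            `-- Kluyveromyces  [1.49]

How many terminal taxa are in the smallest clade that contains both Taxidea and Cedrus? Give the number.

13

The MRCA of Taxidea and Cedrus is the node subtending ((Cedrus,(Larix,(Vespa,Raphanus),(Corvus,Alnus))),(((Lynx,(Turdus,Pongo)),Helarctos),((Taxidea,Homo),Kluyveromyces))).
That clade contains 13 terminal taxa: Alnus, Cedrus, Corvus, Helarctos, Homo, Kluyveromyces, Larix, Lynx, Pongo, Raphanus, Taxidea, Turdus, Vespa.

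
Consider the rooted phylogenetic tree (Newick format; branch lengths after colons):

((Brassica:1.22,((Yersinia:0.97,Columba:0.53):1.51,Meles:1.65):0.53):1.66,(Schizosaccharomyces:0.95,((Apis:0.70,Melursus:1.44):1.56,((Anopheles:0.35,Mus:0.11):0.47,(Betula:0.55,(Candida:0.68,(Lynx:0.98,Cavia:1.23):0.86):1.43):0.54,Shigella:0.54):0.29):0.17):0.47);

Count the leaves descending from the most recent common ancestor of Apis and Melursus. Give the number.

2

The MRCA of Apis and Melursus is the node subtending (Apis,Melursus).
That clade contains 2 terminal taxa: Apis, Melursus.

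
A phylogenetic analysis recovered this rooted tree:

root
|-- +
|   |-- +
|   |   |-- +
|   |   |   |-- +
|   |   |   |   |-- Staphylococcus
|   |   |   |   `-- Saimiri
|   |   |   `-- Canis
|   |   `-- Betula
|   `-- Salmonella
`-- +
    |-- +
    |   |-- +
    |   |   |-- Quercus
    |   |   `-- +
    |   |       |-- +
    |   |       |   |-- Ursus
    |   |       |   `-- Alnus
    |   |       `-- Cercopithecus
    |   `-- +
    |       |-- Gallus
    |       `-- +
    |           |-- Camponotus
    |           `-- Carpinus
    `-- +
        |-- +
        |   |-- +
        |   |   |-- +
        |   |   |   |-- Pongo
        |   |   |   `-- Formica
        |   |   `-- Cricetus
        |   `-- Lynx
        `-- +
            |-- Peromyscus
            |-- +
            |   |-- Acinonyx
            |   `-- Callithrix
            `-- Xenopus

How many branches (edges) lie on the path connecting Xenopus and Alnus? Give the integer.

The MRCA of Xenopus and Alnus is the node subtending (((Quercus,((Ursus,Alnus),Cercopithecus)),(Gallus,(Camponotus,Carpinus))),((((Pongo,Formica),Cricetus),Lynx),(Peromyscus,(Acinonyx,Callithrix),Xenopus))).
From Xenopus up to that node: 3 branches. From Alnus up to the same node: 5 branches. Total: 3 + 5 = 8.

8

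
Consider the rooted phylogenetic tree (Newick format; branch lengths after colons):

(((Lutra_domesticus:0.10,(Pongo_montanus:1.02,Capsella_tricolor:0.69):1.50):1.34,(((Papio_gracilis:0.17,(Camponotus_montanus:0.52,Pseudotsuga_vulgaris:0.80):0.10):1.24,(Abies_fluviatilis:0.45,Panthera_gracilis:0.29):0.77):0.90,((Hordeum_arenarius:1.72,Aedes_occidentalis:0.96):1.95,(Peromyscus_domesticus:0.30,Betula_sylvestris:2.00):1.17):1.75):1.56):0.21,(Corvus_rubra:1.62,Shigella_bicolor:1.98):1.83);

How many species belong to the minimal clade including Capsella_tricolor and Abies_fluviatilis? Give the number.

12

The MRCA of Capsella_tricolor and Abies_fluviatilis is the node subtending ((Lutra_domesticus,(Pongo_montanus,Capsella_tricolor)),(((Papio_gracilis,(Camponotus_montanus,Pseudotsuga_vulgaris)),(Abies_fluviatilis,Panthera_gracilis)),((Hordeum_arenarius,Aedes_occidentalis),(Peromyscus_domesticus,Betula_sylvestris)))).
That clade contains 12 terminal taxa: Abies_fluviatilis, Aedes_occidentalis, Betula_sylvestris, Camponotus_montanus, Capsella_tricolor, Hordeum_arenarius, Lutra_domesticus, Panthera_gracilis, Papio_gracilis, Peromyscus_domesticus, Pongo_montanus, Pseudotsuga_vulgaris.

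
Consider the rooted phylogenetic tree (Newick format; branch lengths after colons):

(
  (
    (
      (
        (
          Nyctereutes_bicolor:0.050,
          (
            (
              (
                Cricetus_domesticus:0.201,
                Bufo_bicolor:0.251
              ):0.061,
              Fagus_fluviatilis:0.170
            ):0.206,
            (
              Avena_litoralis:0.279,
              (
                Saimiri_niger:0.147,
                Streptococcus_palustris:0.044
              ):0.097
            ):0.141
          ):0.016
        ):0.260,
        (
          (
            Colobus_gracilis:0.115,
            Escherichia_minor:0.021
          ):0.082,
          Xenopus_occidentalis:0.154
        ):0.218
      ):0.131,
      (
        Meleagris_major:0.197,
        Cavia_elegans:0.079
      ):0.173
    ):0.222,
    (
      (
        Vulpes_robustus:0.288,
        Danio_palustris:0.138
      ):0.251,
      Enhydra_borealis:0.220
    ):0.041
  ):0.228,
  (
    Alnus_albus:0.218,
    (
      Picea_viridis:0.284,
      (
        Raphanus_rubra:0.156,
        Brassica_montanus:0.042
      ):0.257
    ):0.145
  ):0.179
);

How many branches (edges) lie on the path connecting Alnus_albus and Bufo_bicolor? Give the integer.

The MRCA of Alnus_albus and Bufo_bicolor is the root of the tree.
From Alnus_albus up to that node: 2 branches. From Bufo_bicolor up to the same node: 8 branches. Total: 2 + 8 = 10.

10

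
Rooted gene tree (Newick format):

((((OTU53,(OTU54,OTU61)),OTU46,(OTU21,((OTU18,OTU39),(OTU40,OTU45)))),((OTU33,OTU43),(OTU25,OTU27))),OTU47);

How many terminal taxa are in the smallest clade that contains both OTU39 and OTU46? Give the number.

9

The MRCA of OTU39 and OTU46 is the node subtending ((OTU53,(OTU54,OTU61)),OTU46,(OTU21,((OTU18,OTU39),(OTU40,OTU45)))).
That clade contains 9 terminal taxa: OTU18, OTU21, OTU39, OTU40, OTU45, OTU46, OTU53, OTU54, OTU61.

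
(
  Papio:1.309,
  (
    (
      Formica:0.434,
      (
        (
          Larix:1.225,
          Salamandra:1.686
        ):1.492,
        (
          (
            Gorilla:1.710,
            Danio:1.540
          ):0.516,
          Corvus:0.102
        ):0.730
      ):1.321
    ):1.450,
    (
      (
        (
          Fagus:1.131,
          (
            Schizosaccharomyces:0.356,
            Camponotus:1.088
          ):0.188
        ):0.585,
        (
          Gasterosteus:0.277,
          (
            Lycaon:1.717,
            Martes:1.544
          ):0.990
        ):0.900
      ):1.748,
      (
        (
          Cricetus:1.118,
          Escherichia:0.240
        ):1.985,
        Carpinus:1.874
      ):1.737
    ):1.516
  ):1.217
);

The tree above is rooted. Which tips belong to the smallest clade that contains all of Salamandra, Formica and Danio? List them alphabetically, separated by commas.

Tracing Salamandra: it sits inside (Larix,Salamandra).
Tracing Formica: it sits inside (Formica,((Larix,Salamandra),((Gorilla,Danio),Corvus))).
Tracing Danio: it sits inside (Gorilla,Danio).
The smallest clade enclosing all 3 is (Formica,((Larix,Salamandra),((Gorilla,Danio),Corvus))); the answer is its 6 terminal taxa in alphabetical order.

Corvus, Danio, Formica, Gorilla, Larix, Salamandra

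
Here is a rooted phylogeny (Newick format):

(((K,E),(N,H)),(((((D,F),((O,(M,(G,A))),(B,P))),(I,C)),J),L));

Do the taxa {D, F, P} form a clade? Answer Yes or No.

No

The MRCA of the listed taxa subtends ((D,F),((O,(M,(G,A))),(B,P))).
That clade also contains A, B, G, M, O, which are not in the proposed group, so the group is not monophyletic.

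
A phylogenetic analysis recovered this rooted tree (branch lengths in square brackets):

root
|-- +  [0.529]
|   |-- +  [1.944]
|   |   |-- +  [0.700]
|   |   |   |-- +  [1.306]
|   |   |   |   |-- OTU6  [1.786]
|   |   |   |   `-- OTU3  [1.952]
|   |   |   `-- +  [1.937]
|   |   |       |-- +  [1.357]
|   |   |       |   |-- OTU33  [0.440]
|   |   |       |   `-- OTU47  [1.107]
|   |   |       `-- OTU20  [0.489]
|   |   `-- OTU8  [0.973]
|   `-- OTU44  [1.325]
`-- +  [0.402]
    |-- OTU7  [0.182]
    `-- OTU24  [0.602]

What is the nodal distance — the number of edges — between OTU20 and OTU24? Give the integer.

7

The MRCA of OTU20 and OTU24 is the root of the tree.
From OTU20 up to that node: 5 branches. From OTU24 up to the same node: 2 branches. Total: 5 + 2 = 7.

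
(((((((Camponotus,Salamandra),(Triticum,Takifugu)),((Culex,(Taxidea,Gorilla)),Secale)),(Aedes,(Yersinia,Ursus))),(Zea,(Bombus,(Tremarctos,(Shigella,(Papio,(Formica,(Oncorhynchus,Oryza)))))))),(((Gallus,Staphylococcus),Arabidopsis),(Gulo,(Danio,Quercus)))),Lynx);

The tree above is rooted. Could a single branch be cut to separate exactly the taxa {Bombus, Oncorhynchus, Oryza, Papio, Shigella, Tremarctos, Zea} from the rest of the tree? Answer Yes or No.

No

The MRCA of the listed taxa subtends (Zea,(Bombus,(Tremarctos,(Shigella,(Papio,(Formica,(Oncorhynchus,Oryza))))))).
That clade also contains Formica, which is not in the proposed group, so the group is not monophyletic.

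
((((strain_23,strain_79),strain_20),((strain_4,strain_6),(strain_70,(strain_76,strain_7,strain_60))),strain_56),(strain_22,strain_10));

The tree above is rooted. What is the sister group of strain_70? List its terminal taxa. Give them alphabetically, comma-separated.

strain_70 attaches to the tree at the node subtending (strain_70,(strain_76,strain_7,strain_60)).
The other lineage descending from that same node — the sister group — is (strain_76,strain_7,strain_60); its 3 tips in alphabetical order are the answer.

strain_60, strain_7, strain_76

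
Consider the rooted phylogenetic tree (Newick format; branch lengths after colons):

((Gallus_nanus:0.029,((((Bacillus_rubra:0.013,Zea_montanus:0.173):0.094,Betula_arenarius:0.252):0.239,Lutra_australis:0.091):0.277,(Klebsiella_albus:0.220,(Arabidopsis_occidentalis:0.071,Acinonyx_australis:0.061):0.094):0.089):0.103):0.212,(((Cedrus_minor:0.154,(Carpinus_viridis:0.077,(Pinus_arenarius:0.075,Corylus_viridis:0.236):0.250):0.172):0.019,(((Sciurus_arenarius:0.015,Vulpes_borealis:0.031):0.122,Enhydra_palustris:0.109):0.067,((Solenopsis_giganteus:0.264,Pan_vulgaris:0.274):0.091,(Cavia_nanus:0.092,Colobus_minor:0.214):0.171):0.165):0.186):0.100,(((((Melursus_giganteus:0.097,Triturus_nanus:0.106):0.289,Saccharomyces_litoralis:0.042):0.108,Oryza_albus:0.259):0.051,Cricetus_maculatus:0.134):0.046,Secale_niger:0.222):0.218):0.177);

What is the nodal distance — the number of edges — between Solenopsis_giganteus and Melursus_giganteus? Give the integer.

11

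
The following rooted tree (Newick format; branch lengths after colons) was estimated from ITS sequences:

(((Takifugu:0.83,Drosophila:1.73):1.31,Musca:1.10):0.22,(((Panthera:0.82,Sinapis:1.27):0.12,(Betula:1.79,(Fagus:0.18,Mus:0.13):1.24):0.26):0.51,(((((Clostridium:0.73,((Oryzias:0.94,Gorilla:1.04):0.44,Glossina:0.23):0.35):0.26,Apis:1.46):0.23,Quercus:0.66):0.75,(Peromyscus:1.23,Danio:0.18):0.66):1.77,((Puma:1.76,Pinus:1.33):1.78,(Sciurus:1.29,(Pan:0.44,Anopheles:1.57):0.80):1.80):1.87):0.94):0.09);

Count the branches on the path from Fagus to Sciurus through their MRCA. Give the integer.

8

The MRCA of Fagus and Sciurus is the node subtending (((Panthera,Sinapis),(Betula,(Fagus,Mus))),(((((Clostridium,((Oryzias,Gorilla),Glossina)),Apis),Quercus),(Peromyscus,Danio)),((Puma,Pinus),(Sciurus,(Pan,Anopheles))))).
From Fagus up to that node: 4 branches. From Sciurus up to the same node: 4 branches. Total: 4 + 4 = 8.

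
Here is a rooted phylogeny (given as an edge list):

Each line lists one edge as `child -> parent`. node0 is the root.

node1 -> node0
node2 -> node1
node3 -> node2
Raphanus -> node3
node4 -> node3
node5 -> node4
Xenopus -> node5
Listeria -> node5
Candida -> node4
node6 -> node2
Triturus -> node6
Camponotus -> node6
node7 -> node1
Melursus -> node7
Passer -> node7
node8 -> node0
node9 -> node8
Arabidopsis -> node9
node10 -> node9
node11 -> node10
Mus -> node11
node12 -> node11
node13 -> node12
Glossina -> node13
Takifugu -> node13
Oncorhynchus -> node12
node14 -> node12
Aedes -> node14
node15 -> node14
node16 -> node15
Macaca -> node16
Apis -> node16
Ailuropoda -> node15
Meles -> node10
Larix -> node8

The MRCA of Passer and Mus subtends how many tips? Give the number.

19

The MRCA of Passer and Mus is the root, so the clade is the entire tree.
That clade contains 19 terminal taxa: Aedes, Ailuropoda, Apis, Arabidopsis, Camponotus, Candida, Glossina, Larix, Listeria, Macaca, Meles, Melursus, Mus, Oncorhynchus, Passer, Raphanus, Takifugu, Triturus, Xenopus.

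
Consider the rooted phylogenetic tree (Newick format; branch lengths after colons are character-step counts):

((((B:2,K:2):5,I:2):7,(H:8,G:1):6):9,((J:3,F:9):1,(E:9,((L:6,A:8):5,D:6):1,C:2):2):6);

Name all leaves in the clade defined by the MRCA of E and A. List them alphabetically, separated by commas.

A, C, D, E, L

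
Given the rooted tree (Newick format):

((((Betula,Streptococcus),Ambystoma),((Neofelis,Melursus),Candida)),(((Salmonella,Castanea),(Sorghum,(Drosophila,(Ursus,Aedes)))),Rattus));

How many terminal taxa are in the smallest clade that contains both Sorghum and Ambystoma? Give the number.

The MRCA of Sorghum and Ambystoma is the root, so the clade is the entire tree.
That clade contains 13 terminal taxa: Aedes, Ambystoma, Betula, Candida, Castanea, Drosophila, Melursus, Neofelis, Rattus, Salmonella, Sorghum, Streptococcus, Ursus.

13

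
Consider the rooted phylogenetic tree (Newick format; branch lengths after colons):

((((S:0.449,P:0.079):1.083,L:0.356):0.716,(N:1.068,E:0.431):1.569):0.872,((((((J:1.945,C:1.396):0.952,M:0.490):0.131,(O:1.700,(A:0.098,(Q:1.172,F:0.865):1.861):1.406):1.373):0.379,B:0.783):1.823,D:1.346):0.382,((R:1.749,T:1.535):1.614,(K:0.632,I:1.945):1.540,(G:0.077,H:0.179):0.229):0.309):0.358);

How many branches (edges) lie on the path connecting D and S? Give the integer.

7

The MRCA of D and S is the root of the tree.
From D up to that node: 3 branches. From S up to the same node: 4 branches. Total: 3 + 4 = 7.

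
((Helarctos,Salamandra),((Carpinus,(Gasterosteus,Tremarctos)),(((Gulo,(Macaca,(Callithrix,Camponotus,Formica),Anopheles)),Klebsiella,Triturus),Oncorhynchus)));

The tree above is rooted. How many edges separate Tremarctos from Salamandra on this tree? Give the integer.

The MRCA of Tremarctos and Salamandra is the root of the tree.
From Tremarctos up to that node: 4 branches. From Salamandra up to the same node: 2 branches. Total: 4 + 2 = 6.

6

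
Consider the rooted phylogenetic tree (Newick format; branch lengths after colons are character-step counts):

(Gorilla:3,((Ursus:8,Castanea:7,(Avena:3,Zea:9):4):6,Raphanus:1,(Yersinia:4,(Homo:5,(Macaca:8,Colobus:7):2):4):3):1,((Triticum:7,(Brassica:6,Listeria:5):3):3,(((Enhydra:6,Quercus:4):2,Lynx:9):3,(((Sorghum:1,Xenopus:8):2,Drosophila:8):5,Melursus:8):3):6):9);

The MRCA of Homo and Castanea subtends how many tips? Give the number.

9

The MRCA of Homo and Castanea is the node subtending ((Ursus,Castanea,(Avena,Zea)),Raphanus,(Yersinia,(Homo,(Macaca,Colobus)))).
That clade contains 9 terminal taxa: Avena, Castanea, Colobus, Homo, Macaca, Raphanus, Ursus, Yersinia, Zea.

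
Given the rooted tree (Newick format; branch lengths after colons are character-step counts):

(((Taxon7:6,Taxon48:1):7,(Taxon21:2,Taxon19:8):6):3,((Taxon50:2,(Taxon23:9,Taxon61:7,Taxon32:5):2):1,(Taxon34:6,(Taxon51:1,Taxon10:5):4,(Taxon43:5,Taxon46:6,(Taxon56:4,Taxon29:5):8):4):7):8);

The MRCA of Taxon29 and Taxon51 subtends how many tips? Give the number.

7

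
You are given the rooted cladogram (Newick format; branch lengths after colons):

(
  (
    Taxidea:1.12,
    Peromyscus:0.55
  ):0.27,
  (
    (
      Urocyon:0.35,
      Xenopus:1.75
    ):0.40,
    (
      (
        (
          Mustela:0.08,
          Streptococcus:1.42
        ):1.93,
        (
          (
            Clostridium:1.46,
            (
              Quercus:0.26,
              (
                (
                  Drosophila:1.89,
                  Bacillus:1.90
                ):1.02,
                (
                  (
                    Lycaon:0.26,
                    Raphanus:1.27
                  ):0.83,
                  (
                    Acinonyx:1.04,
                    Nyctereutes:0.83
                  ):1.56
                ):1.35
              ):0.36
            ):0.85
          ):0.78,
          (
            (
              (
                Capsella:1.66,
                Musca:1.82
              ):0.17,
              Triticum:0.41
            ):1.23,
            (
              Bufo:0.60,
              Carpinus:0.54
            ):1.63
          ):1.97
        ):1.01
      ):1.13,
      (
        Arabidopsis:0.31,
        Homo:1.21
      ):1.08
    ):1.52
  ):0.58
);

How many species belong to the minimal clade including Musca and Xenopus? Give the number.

19

The MRCA of Musca and Xenopus is the node subtending ((Urocyon,Xenopus),(((Mustela,Streptococcus),((Clostridium,(Quercus,((Drosophila,Bacillus),((Lycaon,Raphanus),(Acinonyx,Nyctereutes))))),(((Capsella,Musca),Triticum),(Bufo,Carpinus)))),(Arabidopsis,Homo))).
That clade contains 19 terminal taxa: Acinonyx, Arabidopsis, Bacillus, Bufo, Capsella, Carpinus, Clostridium, Drosophila, Homo, Lycaon, Musca, Mustela, Nyctereutes, Quercus, Raphanus, Streptococcus, Triticum, Urocyon, Xenopus.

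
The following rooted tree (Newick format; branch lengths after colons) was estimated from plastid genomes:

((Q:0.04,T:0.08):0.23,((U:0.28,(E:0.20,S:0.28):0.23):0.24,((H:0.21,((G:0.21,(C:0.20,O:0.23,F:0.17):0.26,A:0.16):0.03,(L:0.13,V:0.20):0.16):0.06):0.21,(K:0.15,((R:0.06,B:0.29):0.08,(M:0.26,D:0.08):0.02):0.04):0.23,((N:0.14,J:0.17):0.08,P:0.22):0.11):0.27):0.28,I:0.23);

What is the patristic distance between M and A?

1.01

The path runs M → … → MRCA → … → A; the MRCA is the node subtending ((H,((G,(C,O,F),A),(L,V))),(K,((R,B),(M,D))),((N,J),P)).
Branch lengths along that path: 0.26 + 0.02 + 0.04 + 0.23 + 0.21 + 0.06 + 0.03 + 0.16 = 1.01.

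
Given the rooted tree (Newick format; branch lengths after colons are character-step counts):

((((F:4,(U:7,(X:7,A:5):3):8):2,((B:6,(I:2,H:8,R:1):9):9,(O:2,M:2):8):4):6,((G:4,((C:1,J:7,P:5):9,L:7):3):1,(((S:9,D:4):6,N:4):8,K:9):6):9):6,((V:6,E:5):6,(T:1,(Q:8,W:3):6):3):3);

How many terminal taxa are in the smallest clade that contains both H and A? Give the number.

10

The MRCA of H and A is the node subtending ((F,(U,(X,A))),((B,(I,H,R)),(O,M))).
That clade contains 10 terminal taxa: A, B, F, H, I, M, O, R, U, X.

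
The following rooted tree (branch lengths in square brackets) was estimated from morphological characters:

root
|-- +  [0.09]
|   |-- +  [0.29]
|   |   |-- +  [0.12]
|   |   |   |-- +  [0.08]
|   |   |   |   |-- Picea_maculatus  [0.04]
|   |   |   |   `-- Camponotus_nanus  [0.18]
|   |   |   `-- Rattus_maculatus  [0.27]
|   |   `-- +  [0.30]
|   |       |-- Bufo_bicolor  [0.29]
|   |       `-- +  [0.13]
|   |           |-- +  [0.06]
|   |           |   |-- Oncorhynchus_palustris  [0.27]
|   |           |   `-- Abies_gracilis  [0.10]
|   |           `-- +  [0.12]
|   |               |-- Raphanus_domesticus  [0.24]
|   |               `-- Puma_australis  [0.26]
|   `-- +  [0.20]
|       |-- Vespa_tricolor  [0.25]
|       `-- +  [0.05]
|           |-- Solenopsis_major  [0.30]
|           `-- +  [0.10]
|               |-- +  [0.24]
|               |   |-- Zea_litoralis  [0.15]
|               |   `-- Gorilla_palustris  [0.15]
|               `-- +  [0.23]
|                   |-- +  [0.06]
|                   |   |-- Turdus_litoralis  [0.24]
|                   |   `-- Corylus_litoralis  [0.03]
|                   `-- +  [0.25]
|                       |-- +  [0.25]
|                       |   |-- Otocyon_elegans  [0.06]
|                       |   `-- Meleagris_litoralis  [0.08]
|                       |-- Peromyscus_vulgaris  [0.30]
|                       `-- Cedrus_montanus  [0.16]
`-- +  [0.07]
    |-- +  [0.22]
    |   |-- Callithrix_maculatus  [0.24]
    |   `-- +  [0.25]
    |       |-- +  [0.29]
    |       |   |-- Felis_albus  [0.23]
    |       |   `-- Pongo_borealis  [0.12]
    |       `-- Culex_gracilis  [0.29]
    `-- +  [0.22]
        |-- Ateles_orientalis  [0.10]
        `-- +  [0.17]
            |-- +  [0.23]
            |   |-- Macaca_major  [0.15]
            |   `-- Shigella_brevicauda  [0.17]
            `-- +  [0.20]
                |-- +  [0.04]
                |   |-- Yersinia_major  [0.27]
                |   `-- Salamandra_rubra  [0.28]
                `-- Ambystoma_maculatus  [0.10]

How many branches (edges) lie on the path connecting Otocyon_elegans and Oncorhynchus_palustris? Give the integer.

12

The MRCA of Otocyon_elegans and Oncorhynchus_palustris is the node subtending ((((Picea_maculatus,Camponotus_nanus),Rattus_maculatus),(Bufo_bicolor,((Oncorhynchus_palustris,Abies_gracilis),(Raphanus_domesticus,Puma_australis)))),(Vespa_tricolor,(Solenopsis_major,((Zea_litoralis,Gorilla_palustris),((Turdus_litoralis,Corylus_litoralis),((Otocyon_elegans,Meleagris_litoralis),Peromyscus_vulgaris,Cedrus_montanus)))))).
From Otocyon_elegans up to that node: 7 branches. From Oncorhynchus_palustris up to the same node: 5 branches. Total: 7 + 5 = 12.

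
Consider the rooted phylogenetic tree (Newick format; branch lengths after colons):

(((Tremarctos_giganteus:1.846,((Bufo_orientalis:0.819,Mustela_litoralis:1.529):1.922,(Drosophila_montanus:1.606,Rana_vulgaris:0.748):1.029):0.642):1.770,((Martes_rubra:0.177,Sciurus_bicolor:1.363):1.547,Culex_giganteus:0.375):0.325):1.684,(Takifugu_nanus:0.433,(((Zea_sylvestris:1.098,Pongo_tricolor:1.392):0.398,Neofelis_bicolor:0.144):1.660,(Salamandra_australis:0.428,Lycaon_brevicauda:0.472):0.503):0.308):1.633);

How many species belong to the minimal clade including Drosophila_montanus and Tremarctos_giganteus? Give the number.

The MRCA of Drosophila_montanus and Tremarctos_giganteus is the node subtending (Tremarctos_giganteus,((Bufo_orientalis,Mustela_litoralis),(Drosophila_montanus,Rana_vulgaris))).
That clade contains 5 terminal taxa: Bufo_orientalis, Drosophila_montanus, Mustela_litoralis, Rana_vulgaris, Tremarctos_giganteus.

5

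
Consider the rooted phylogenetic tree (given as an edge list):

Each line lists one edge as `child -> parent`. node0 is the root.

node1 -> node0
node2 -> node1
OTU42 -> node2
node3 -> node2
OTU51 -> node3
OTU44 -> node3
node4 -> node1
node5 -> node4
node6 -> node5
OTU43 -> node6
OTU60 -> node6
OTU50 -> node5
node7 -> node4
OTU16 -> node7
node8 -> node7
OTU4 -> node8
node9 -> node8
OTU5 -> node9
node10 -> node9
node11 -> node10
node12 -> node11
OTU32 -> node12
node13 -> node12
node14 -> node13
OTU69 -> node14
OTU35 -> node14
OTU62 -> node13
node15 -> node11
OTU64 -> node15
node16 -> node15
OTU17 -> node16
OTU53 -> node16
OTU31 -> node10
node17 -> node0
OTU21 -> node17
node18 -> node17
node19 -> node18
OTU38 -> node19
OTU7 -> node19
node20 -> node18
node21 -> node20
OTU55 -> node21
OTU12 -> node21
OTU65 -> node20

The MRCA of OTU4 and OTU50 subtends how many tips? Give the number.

14

The MRCA of OTU4 and OTU50 is the node subtending (((OTU43,OTU60),OTU50),(OTU16,(OTU4,(OTU5,(((OTU32,((OTU69,OTU35),OTU62)),(OTU64,(OTU17,OTU53))),OTU31))))).
That clade contains 14 terminal taxa: OTU16, OTU17, OTU31, OTU32, OTU35, OTU4, OTU43, OTU5, OTU50, OTU53, OTU60, OTU62, OTU64, OTU69.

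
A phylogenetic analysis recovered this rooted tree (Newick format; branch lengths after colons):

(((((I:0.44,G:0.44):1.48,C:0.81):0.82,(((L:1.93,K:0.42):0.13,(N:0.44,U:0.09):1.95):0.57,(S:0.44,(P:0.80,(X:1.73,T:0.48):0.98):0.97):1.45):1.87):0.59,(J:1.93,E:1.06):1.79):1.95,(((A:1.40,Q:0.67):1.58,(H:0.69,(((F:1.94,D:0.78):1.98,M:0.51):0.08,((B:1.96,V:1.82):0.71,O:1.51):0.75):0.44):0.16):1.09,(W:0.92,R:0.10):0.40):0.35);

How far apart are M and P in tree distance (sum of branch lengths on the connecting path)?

The path runs M → … → MRCA → … → P; the MRCA is the root of the tree.
Branch lengths along that path: 0.51 + 0.08 + 0.44 + 0.16 + 1.09 + 0.35 + 1.95 + 0.59 + 1.87 + 1.45 + 0.97 + 0.80 = 10.26.

10.26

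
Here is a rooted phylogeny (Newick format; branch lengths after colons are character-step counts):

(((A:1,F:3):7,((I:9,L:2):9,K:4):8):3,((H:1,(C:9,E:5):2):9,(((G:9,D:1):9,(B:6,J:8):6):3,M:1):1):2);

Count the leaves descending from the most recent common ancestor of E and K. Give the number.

The MRCA of E and K is the root, so the clade is the entire tree.
That clade contains 13 terminal taxa: A, B, C, D, E, F, G, H, I, J, K, L, M.

13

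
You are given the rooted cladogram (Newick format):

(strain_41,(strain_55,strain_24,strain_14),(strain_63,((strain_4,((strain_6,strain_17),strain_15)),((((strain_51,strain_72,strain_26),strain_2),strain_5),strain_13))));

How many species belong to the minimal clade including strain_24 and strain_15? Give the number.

The MRCA of strain_24 and strain_15 is the root, so the clade is the entire tree.
That clade contains 15 terminal taxa: strain_13, strain_14, strain_15, strain_17, strain_2, strain_24, strain_26, strain_4, strain_41, strain_5, strain_51, strain_55, strain_6, strain_63, strain_72.

15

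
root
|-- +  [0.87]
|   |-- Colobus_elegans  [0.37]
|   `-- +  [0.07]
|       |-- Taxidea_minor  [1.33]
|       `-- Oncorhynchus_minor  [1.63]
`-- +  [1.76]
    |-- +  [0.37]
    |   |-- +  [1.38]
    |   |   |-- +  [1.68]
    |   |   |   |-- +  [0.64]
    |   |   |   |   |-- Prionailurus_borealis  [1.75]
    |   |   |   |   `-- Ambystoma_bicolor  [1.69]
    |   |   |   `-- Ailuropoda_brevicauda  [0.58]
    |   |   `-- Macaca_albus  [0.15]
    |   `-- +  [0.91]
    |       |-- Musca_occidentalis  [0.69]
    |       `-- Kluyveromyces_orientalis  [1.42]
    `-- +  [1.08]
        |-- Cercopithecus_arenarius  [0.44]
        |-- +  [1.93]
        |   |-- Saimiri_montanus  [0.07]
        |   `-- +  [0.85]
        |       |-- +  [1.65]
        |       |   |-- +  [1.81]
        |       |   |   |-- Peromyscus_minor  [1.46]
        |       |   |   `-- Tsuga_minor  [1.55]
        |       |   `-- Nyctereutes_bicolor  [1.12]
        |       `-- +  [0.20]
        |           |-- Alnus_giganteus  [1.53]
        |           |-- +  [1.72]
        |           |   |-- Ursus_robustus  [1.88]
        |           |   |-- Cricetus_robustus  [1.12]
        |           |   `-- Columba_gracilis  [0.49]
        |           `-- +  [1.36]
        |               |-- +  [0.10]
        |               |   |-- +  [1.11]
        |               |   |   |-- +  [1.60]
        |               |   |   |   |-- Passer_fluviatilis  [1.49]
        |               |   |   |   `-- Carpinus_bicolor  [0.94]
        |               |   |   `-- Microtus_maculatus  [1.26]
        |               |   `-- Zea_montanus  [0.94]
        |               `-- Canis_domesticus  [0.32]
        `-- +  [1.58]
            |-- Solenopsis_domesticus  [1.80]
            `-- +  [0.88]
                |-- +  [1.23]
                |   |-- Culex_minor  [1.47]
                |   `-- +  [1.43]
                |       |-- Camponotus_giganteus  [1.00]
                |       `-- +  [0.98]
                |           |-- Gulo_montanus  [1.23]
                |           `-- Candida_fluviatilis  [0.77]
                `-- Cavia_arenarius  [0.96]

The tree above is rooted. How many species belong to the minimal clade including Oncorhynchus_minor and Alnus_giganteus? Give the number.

The MRCA of Oncorhynchus_minor and Alnus_giganteus is the root, so the clade is the entire tree.
That clade contains 29 terminal taxa: Ailuropoda_brevicauda, Alnus_giganteus, Ambystoma_bicolor, Camponotus_giganteus, Candida_fluviatilis, Canis_domesticus, Carpinus_bicolor, Cavia_arenarius, Cercopithecus_arenarius, Colobus_elegans, Columba_gracilis, Cricetus_robustus, Culex_minor, Gulo_montanus, Kluyveromyces_orientalis, Macaca_albus, Microtus_maculatus, Musca_occidentalis, Nyctereutes_bicolor, Oncorhynchus_minor, Passer_fluviatilis, Peromyscus_minor, Prionailurus_borealis, Saimiri_montanus, Solenopsis_domesticus, Taxidea_minor, Tsuga_minor, Ursus_robustus, Zea_montanus.

29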